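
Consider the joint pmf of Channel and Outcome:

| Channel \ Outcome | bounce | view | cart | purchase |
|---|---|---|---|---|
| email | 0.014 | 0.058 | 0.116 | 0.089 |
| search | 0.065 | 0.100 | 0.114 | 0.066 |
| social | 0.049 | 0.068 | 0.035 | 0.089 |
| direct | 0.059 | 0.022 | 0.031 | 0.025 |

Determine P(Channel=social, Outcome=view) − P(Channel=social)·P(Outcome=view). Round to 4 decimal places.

P(Channel=social) = 0.049 + 0.068 + 0.035 + 0.089 = 0.241.
P(Outcome=view) = 0.058 + 0.100 + 0.068 + 0.022 = 0.248.
P(Channel=social, Outcome=view) − P(Channel=social)P(Outcome=view) = 0.068 − 0.241×0.248 = 0.0082.

0.0082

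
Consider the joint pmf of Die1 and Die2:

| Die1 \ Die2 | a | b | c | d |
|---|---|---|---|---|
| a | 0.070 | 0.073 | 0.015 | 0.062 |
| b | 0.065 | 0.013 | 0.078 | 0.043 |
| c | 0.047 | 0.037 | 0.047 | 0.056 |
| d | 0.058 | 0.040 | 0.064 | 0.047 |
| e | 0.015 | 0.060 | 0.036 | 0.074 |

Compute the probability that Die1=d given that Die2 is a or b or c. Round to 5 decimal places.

0.22563

P(Die2=a) = 0.070 + 0.065 + 0.047 + 0.058 + 0.015 = 0.255.
P(Die2=b) = 0.073 + 0.013 + 0.037 + 0.040 + 0.060 = 0.223.
P(Die2=c) = 0.015 + 0.078 + 0.047 + 0.064 + 0.036 = 0.240.
P(Die2 ∈ {a, b, c}) = 0.255 + 0.223 + 0.240 = 0.718; P(Die1=d, Die2 ∈ {a, b, c}) = 0.058 + 0.040 + 0.064 = 0.162.
P(Die1=d | Die2 ∈ {a, b, c}) = 0.162/0.718 = 0.22563.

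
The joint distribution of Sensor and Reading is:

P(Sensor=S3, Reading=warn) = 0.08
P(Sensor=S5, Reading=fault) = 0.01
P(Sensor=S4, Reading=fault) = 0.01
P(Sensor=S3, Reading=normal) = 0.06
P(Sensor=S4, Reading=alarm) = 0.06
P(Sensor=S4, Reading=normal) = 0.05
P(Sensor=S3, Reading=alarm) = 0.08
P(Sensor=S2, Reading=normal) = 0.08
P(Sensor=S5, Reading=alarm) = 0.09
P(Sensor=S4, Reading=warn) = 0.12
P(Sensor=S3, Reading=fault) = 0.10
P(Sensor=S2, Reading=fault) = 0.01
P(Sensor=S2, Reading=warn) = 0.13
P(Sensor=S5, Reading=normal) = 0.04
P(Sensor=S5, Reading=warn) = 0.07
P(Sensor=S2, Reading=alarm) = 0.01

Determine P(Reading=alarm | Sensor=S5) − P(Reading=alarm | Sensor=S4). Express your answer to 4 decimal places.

0.1786

P(Sensor=S5) = 0.04 + 0.07 + 0.09 + 0.01 = 0.21; P(Reading=alarm | Sensor=S5) = 0.09/0.21 = 0.42857.
P(Sensor=S4) = 0.05 + 0.12 + 0.06 + 0.01 = 0.24; P(Reading=alarm | Sensor=S4) = 0.06/0.24 = 0.25000.
Difference = 0.1786.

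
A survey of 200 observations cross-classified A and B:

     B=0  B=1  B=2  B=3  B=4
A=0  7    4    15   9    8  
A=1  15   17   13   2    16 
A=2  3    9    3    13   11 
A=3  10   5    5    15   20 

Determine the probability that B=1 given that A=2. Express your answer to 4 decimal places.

Total with A=2: 3 + 9 + 3 + 13 + 11 = 39.
P(B=1 | A=2) = 9/39 = 0.2308.

0.2308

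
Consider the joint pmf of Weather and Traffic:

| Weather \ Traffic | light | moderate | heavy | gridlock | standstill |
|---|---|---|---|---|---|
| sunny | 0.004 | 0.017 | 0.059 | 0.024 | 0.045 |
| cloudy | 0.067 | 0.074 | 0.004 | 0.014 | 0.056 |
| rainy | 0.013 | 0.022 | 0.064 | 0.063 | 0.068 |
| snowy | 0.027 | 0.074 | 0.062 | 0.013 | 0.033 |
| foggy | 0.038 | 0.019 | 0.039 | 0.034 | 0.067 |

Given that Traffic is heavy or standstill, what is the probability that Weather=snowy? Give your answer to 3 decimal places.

P(Traffic=heavy) = 0.059 + 0.004 + 0.064 + 0.062 + 0.039 = 0.228.
P(Traffic=standstill) = 0.045 + 0.056 + 0.068 + 0.033 + 0.067 = 0.269.
P(Traffic ∈ {heavy, standstill}) = 0.228 + 0.269 = 0.497; P(Weather=snowy, Traffic ∈ {heavy, standstill}) = 0.062 + 0.033 = 0.095.
P(Weather=snowy | Traffic ∈ {heavy, standstill}) = 0.095/0.497 = 0.191.

0.191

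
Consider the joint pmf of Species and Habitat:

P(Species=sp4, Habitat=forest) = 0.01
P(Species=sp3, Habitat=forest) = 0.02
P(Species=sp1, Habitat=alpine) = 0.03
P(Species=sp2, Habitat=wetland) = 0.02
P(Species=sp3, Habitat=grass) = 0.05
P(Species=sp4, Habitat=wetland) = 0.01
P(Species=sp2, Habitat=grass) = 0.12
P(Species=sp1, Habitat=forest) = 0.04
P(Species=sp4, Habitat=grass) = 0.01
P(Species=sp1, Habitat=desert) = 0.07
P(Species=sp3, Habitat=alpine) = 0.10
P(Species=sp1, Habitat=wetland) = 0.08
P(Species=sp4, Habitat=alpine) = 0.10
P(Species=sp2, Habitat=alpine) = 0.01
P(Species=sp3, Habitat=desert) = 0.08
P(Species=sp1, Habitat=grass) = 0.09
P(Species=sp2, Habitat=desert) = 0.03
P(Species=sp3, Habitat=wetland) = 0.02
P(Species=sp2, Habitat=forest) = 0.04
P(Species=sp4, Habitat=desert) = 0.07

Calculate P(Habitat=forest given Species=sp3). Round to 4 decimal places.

P(Species=sp3) = 0.02 + 0.05 + 0.02 + 0.08 + 0.10 = 0.27.
P(Habitat=forest | Species=sp3) = 0.02/0.27 = 0.0741.

0.0741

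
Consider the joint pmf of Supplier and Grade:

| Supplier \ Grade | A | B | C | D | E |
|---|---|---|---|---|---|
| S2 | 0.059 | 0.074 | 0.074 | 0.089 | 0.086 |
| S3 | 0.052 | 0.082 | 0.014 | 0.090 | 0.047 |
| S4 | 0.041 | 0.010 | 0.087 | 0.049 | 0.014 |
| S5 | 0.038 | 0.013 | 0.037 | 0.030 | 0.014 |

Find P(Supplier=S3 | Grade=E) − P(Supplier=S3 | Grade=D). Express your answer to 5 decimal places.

P(Grade=E) = 0.086 + 0.047 + 0.014 + 0.014 = 0.161; P(Supplier=S3 | Grade=E) = 0.047/0.161 = 0.291925.
P(Grade=D) = 0.089 + 0.090 + 0.049 + 0.030 = 0.258; P(Supplier=S3 | Grade=D) = 0.090/0.258 = 0.348837.
Difference = -0.05691.

-0.05691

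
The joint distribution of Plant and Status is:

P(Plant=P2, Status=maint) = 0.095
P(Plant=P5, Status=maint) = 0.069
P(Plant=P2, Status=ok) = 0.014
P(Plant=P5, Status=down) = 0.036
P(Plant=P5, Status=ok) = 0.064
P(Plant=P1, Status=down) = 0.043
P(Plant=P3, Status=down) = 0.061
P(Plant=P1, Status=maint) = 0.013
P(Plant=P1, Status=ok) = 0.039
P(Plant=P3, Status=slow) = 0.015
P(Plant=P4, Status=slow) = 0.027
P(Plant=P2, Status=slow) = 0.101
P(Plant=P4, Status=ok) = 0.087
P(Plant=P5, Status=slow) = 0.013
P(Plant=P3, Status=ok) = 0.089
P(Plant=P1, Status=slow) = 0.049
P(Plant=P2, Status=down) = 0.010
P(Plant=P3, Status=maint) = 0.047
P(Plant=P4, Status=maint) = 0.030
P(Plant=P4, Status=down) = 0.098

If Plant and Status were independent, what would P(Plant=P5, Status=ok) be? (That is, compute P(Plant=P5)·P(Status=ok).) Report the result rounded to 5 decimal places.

P(Plant=P5) = 0.064 + 0.013 + 0.036 + 0.069 = 0.182.
P(Status=ok) = 0.039 + 0.014 + 0.089 + 0.087 + 0.064 = 0.293.
Product: 0.182 × 0.293 = 0.05333.

0.05333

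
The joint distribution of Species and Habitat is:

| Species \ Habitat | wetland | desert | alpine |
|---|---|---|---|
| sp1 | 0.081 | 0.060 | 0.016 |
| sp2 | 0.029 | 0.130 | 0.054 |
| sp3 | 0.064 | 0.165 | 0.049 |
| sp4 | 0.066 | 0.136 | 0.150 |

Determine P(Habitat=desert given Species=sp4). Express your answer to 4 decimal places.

0.3864

P(Species=sp4) = 0.066 + 0.136 + 0.150 = 0.352.
P(Habitat=desert | Species=sp4) = 0.136/0.352 = 0.3864.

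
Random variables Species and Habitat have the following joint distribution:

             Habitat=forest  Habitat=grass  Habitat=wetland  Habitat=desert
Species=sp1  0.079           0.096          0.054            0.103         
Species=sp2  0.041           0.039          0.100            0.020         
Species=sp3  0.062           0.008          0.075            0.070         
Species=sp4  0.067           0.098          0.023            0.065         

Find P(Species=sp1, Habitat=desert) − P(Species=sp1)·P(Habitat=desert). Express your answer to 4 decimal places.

P(Species=sp1) = 0.079 + 0.096 + 0.054 + 0.103 = 0.332.
P(Habitat=desert) = 0.103 + 0.020 + 0.070 + 0.065 = 0.258.
P(Species=sp1, Habitat=desert) − P(Species=sp1)P(Habitat=desert) = 0.103 − 0.332×0.258 = 0.0173.

0.0173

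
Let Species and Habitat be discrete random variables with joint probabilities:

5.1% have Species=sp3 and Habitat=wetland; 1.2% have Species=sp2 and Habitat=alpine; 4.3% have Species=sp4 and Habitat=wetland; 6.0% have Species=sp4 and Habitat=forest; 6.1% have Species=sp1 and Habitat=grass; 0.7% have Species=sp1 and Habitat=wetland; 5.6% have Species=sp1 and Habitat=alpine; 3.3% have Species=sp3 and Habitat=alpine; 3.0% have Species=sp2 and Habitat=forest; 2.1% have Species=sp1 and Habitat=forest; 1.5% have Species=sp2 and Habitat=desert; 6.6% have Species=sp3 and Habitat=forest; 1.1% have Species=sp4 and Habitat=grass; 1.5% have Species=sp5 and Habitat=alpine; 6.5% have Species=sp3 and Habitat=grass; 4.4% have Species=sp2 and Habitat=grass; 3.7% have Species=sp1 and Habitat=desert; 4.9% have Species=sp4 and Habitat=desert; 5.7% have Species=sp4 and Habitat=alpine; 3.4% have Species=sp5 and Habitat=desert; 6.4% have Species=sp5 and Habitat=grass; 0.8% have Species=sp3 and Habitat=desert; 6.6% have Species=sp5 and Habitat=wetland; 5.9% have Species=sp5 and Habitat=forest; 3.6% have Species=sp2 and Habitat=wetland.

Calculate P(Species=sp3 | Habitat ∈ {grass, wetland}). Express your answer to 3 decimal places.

0.259

P(Habitat=grass) = 0.061 + 0.044 + 0.065 + 0.011 + 0.064 = 0.245.
P(Habitat=wetland) = 0.007 + 0.036 + 0.051 + 0.043 + 0.066 = 0.203.
P(Habitat ∈ {grass, wetland}) = 0.245 + 0.203 = 0.448; P(Species=sp3, Habitat ∈ {grass, wetland}) = 0.065 + 0.051 = 0.116.
P(Species=sp3 | Habitat ∈ {grass, wetland}) = 0.116/0.448 = 0.259.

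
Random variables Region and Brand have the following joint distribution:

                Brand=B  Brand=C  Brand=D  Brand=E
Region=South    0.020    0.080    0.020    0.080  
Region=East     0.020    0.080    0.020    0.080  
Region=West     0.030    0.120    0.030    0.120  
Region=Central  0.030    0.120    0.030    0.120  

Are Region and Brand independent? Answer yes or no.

yes

Every cell satisfies P(Region,Brand) = P(Region)·P(Brand). For instance P(Region=West) = 0.300, P(Brand=C) = 0.400, and 0.300×0.400 = 0.120 matches the joint entry. So Region and Brand are independent.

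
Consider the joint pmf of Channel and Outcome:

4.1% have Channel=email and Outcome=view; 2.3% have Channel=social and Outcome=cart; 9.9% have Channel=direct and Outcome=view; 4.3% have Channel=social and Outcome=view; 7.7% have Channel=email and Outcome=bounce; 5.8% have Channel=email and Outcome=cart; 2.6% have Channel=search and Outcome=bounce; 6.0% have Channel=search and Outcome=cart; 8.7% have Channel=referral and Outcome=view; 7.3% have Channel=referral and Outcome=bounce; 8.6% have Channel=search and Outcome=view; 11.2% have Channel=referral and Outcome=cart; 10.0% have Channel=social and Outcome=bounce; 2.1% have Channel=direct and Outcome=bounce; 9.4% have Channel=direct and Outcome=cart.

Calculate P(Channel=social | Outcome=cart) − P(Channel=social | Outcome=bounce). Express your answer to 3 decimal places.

-0.270

P(Outcome=cart) = 0.058 + 0.060 + 0.023 + 0.094 + 0.112 = 0.347; P(Channel=social | Outcome=cart) = 0.023/0.347 = 0.0663.
P(Outcome=bounce) = 0.077 + 0.026 + 0.100 + 0.021 + 0.073 = 0.297; P(Channel=social | Outcome=bounce) = 0.100/0.297 = 0.3367.
Difference = -0.270.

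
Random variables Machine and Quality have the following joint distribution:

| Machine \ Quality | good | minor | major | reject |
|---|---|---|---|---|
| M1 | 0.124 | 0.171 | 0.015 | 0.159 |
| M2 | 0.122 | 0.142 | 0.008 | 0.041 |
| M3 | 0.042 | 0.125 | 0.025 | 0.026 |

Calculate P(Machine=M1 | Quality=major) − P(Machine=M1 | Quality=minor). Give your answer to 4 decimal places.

P(Quality=major) = 0.015 + 0.008 + 0.025 = 0.048; P(Machine=M1 | Quality=major) = 0.015/0.048 = 0.31250.
P(Quality=minor) = 0.171 + 0.142 + 0.125 = 0.438; P(Machine=M1 | Quality=minor) = 0.171/0.438 = 0.39041.
Difference = -0.0779.

-0.0779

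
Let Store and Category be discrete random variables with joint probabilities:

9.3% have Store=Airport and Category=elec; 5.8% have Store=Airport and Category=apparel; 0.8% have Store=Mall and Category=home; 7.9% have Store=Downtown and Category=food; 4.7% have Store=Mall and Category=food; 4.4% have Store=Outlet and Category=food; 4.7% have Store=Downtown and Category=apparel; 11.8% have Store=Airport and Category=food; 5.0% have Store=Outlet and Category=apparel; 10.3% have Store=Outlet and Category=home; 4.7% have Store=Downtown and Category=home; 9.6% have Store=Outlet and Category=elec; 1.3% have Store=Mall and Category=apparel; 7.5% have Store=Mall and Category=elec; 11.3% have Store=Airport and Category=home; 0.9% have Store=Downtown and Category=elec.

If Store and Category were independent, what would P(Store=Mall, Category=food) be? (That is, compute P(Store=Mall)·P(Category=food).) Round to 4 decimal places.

0.0412

P(Store=Mall) = 0.047 + 0.013 + 0.075 + 0.008 = 0.143.
P(Category=food) = 0.079 + 0.047 + 0.118 + 0.044 = 0.288.
Product: 0.143 × 0.288 = 0.0412.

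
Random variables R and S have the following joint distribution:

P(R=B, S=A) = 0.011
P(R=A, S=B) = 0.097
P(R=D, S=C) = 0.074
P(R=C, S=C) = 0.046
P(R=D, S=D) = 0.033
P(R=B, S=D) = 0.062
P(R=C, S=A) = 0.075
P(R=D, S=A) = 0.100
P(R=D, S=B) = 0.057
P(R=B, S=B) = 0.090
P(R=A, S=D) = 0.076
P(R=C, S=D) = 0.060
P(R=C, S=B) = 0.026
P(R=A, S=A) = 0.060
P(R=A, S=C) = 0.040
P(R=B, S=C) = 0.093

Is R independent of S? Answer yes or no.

no

P(R=B) = 0.256 and P(S=A) = 0.246, so their product is 0.06298, but P(R=B, S=A) = 0.011. Since these differ, R and S are not independent.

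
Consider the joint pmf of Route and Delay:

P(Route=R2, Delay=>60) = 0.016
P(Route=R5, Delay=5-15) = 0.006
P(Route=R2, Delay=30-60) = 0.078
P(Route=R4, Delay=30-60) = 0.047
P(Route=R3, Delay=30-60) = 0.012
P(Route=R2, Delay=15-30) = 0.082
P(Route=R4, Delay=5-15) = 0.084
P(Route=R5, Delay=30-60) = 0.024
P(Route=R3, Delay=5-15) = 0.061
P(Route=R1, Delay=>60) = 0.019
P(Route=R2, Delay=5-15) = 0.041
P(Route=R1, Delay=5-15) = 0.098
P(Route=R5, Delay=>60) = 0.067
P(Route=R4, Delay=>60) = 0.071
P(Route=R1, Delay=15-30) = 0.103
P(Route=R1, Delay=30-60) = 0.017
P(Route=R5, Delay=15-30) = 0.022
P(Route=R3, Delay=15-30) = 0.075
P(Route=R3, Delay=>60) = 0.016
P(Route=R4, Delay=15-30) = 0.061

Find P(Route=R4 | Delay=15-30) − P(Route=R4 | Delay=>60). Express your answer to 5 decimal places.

-0.19782

P(Delay=15-30) = 0.103 + 0.082 + 0.075 + 0.061 + 0.022 = 0.343; P(Route=R4 | Delay=15-30) = 0.061/0.343 = 0.177843.
P(Delay=>60) = 0.019 + 0.016 + 0.016 + 0.071 + 0.067 = 0.189; P(Route=R4 | Delay=>60) = 0.071/0.189 = 0.375661.
Difference = -0.19782.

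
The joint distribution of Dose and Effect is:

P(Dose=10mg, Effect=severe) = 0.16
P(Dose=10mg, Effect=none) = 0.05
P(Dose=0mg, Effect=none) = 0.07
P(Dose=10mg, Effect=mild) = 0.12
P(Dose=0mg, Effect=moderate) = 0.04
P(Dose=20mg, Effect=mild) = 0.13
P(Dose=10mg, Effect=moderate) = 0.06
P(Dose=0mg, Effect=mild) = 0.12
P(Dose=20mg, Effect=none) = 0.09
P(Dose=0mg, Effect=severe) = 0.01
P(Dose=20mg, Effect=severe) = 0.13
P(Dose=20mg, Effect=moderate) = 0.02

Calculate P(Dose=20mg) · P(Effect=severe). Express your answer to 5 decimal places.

0.11100

P(Dose=20mg) = 0.09 + 0.13 + 0.02 + 0.13 = 0.37.
P(Effect=severe) = 0.01 + 0.16 + 0.13 = 0.30.
Product: 0.37 × 0.30 = 0.11100.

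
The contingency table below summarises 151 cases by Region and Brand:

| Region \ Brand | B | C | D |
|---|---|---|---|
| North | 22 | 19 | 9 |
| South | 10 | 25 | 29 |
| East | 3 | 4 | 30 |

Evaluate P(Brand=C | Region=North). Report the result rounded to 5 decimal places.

0.38000

Total with Region=North: 22 + 19 + 9 = 50.
P(Brand=C | Region=North) = 19/50 = 0.38000.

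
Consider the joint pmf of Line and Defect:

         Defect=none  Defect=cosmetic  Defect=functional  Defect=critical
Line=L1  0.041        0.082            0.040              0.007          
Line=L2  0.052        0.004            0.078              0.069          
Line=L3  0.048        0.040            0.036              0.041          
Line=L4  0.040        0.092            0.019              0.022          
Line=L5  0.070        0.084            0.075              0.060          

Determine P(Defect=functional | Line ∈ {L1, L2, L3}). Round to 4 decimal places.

0.2862

P(Line=L1) = 0.041 + 0.082 + 0.040 + 0.007 = 0.170.
P(Line=L2) = 0.052 + 0.004 + 0.078 + 0.069 = 0.203.
P(Line=L3) = 0.048 + 0.040 + 0.036 + 0.041 = 0.165.
P(Line ∈ {L1, L2, L3}) = 0.170 + 0.203 + 0.165 = 0.538; P(Defect=functional, Line ∈ {L1, L2, L3}) = 0.040 + 0.078 + 0.036 = 0.154.
P(Defect=functional | Line ∈ {L1, L2, L3}) = 0.154/0.538 = 0.2862.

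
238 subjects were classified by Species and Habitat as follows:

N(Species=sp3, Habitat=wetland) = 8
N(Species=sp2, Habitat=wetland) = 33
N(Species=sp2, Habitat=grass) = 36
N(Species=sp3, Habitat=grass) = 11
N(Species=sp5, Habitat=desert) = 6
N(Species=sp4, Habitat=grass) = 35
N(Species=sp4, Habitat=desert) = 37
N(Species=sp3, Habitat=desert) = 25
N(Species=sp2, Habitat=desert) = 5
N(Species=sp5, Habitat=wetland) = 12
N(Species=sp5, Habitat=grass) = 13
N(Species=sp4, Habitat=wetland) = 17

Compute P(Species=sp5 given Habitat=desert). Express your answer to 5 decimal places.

0.08219

Total with Habitat=desert: 5 + 25 + 37 + 6 = 73.
P(Species=sp5 | Habitat=desert) = 6/73 = 0.08219.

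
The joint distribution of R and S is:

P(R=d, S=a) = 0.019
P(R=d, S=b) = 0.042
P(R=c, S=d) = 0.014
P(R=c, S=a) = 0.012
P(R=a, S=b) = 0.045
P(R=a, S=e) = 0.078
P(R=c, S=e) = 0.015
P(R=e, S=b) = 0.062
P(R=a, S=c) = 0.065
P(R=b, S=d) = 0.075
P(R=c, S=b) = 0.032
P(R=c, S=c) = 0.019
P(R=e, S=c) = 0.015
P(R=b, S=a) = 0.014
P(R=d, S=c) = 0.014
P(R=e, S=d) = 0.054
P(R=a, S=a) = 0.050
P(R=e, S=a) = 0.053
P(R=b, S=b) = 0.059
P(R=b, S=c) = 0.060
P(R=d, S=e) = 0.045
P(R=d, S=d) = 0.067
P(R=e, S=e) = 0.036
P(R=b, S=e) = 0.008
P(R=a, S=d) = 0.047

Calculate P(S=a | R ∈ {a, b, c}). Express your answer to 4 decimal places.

P(R=a) = 0.050 + 0.045 + 0.065 + 0.047 + 0.078 = 0.285.
P(R=b) = 0.014 + 0.059 + 0.060 + 0.075 + 0.008 = 0.216.
P(R=c) = 0.012 + 0.032 + 0.019 + 0.014 + 0.015 = 0.092.
P(R ∈ {a, b, c}) = 0.285 + 0.216 + 0.092 = 0.593; P(S=a, R ∈ {a, b, c}) = 0.050 + 0.014 + 0.012 = 0.076.
P(S=a | R ∈ {a, b, c}) = 0.076/0.593 = 0.1282.

0.1282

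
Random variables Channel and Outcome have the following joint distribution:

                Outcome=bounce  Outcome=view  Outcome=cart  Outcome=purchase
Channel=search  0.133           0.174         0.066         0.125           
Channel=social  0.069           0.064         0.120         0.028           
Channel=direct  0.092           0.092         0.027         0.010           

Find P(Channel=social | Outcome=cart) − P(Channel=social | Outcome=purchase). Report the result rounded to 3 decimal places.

P(Outcome=cart) = 0.066 + 0.120 + 0.027 = 0.213; P(Channel=social | Outcome=cart) = 0.120/0.213 = 0.5634.
P(Outcome=purchase) = 0.125 + 0.028 + 0.010 = 0.163; P(Channel=social | Outcome=purchase) = 0.028/0.163 = 0.1718.
Difference = 0.392.

0.392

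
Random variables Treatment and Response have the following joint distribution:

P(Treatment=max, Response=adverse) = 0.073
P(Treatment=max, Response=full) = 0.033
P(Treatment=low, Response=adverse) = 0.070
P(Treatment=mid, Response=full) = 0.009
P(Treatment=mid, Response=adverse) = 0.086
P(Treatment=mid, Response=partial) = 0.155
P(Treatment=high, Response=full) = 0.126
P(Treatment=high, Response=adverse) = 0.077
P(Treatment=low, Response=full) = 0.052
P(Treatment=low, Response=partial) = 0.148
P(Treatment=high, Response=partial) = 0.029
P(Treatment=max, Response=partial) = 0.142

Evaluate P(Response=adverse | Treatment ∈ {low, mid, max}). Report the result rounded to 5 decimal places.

0.29818

P(Treatment=low) = 0.148 + 0.052 + 0.070 = 0.270.
P(Treatment=mid) = 0.155 + 0.009 + 0.086 = 0.250.
P(Treatment=max) = 0.142 + 0.033 + 0.073 = 0.248.
P(Treatment ∈ {low, mid, max}) = 0.270 + 0.250 + 0.248 = 0.768; P(Response=adverse, Treatment ∈ {low, mid, max}) = 0.070 + 0.086 + 0.073 = 0.229.
P(Response=adverse | Treatment ∈ {low, mid, max}) = 0.229/0.768 = 0.29818.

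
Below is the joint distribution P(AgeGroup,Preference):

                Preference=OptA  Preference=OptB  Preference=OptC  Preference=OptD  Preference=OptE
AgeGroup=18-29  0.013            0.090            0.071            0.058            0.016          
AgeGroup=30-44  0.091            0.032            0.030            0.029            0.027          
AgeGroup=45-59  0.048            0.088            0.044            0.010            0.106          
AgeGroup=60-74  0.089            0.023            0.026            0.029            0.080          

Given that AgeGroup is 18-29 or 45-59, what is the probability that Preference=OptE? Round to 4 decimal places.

0.2243

P(AgeGroup=18-29) = 0.013 + 0.090 + 0.071 + 0.058 + 0.016 = 0.248.
P(AgeGroup=45-59) = 0.048 + 0.088 + 0.044 + 0.010 + 0.106 = 0.296.
P(AgeGroup ∈ {18-29, 45-59}) = 0.248 + 0.296 = 0.544; P(Preference=OptE, AgeGroup ∈ {18-29, 45-59}) = 0.016 + 0.106 = 0.122.
P(Preference=OptE | AgeGroup ∈ {18-29, 45-59}) = 0.122/0.544 = 0.2243.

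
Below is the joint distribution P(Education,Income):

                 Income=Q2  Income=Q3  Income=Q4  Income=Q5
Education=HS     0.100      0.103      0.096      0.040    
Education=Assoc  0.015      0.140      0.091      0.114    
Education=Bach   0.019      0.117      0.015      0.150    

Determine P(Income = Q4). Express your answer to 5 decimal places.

0.20200

P(Income=Q4) = 0.096 + 0.091 + 0.015 = 0.202.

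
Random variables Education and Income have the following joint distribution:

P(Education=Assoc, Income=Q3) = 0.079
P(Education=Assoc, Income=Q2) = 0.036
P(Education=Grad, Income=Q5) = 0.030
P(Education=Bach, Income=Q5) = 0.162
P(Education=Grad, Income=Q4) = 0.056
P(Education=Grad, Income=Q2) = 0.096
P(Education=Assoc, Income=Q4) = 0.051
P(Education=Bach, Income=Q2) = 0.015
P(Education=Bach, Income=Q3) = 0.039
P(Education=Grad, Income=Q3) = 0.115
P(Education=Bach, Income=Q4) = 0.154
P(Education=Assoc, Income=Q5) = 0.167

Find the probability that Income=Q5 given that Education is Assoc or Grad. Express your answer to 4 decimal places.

0.3127

P(Education=Assoc) = 0.036 + 0.079 + 0.051 + 0.167 = 0.333.
P(Education=Grad) = 0.096 + 0.115 + 0.056 + 0.030 = 0.297.
P(Education ∈ {Assoc, Grad}) = 0.333 + 0.297 = 0.630; P(Income=Q5, Education ∈ {Assoc, Grad}) = 0.167 + 0.030 = 0.197.
P(Income=Q5 | Education ∈ {Assoc, Grad}) = 0.197/0.630 = 0.3127.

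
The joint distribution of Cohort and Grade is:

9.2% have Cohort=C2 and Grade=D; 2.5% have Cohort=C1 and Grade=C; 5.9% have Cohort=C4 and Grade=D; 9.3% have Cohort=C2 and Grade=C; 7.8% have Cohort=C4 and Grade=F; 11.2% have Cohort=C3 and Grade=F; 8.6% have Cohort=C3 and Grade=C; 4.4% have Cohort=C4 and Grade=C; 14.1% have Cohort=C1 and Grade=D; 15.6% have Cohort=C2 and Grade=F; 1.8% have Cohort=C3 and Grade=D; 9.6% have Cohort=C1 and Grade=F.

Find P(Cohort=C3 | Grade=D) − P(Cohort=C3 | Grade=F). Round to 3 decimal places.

P(Grade=D) = 0.141 + 0.092 + 0.018 + 0.059 = 0.310; P(Cohort=C3 | Grade=D) = 0.018/0.310 = 0.0581.
P(Grade=F) = 0.096 + 0.156 + 0.112 + 0.078 = 0.442; P(Cohort=C3 | Grade=F) = 0.112/0.442 = 0.2534.
Difference = -0.195.

-0.195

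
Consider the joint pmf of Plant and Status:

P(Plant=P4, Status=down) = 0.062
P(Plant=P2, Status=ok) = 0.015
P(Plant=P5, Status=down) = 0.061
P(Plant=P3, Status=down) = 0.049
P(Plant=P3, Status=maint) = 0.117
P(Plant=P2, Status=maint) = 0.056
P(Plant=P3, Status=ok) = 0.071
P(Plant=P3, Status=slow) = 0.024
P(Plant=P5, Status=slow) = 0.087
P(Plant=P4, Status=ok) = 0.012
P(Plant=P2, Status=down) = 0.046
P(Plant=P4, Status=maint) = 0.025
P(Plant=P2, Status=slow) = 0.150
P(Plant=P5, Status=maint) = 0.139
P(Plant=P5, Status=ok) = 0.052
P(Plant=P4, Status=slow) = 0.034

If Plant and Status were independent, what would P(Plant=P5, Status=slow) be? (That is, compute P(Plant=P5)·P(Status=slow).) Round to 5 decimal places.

P(Plant=P5) = 0.052 + 0.087 + 0.061 + 0.139 = 0.339.
P(Status=slow) = 0.150 + 0.024 + 0.034 + 0.087 = 0.295.
Product: 0.339 × 0.295 = 0.10001.

0.10001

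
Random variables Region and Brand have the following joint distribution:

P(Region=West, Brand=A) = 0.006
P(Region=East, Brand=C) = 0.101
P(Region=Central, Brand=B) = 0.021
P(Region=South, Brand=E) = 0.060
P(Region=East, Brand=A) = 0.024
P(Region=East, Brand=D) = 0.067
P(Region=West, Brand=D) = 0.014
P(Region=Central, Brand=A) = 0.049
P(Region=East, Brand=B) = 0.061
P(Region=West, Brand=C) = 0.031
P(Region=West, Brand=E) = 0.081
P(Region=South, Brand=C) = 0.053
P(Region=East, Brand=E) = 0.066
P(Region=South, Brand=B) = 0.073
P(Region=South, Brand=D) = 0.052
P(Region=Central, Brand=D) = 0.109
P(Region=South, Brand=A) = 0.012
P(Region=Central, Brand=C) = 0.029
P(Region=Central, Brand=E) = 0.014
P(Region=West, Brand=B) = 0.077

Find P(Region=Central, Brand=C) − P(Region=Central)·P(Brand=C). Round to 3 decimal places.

P(Region=Central) = 0.049 + 0.021 + 0.029 + 0.109 + 0.014 = 0.222.
P(Brand=C) = 0.053 + 0.101 + 0.031 + 0.029 = 0.214.
P(Region=Central, Brand=C) − P(Region=Central)P(Brand=C) = 0.029 − 0.222×0.214 = -0.019.

-0.019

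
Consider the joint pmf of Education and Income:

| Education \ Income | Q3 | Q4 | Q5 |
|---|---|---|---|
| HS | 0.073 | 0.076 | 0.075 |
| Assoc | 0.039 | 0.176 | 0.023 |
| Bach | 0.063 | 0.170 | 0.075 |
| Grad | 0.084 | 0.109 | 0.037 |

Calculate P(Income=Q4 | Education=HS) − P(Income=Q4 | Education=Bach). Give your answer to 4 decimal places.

-0.2127

P(Education=HS) = 0.073 + 0.076 + 0.075 = 0.224; P(Income=Q4 | Education=HS) = 0.076/0.224 = 0.33929.
P(Education=Bach) = 0.063 + 0.170 + 0.075 = 0.308; P(Income=Q4 | Education=Bach) = 0.170/0.308 = 0.55195.
Difference = -0.2127.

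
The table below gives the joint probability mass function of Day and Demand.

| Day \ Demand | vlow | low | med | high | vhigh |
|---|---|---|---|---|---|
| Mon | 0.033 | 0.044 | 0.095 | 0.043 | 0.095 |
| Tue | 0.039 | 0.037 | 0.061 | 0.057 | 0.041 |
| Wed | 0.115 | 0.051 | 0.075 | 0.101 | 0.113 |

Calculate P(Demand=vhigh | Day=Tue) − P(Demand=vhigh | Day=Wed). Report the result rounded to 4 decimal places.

-0.0739

P(Day=Tue) = 0.039 + 0.037 + 0.061 + 0.057 + 0.041 = 0.235; P(Demand=vhigh | Day=Tue) = 0.041/0.235 = 0.17447.
P(Day=Wed) = 0.115 + 0.051 + 0.075 + 0.101 + 0.113 = 0.455; P(Demand=vhigh | Day=Wed) = 0.113/0.455 = 0.24835.
Difference = -0.0739.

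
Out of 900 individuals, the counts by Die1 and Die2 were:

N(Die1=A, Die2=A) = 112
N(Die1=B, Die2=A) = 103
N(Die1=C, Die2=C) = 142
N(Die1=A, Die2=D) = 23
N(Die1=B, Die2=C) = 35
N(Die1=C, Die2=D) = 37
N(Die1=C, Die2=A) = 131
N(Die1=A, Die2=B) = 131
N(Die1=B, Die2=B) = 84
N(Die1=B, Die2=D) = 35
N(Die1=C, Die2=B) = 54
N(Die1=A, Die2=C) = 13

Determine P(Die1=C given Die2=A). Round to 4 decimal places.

0.3786

Total with Die2=A: 112 + 103 + 131 = 346.
P(Die1=C | Die2=A) = 131/346 = 0.3786.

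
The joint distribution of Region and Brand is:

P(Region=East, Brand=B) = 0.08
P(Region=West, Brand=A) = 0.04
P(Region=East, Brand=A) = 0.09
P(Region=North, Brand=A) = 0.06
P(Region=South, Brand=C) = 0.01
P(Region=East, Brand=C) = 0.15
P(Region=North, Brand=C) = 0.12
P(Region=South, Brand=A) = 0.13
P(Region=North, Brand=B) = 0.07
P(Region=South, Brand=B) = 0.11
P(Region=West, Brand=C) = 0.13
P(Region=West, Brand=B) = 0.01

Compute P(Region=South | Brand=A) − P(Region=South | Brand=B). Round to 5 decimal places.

-0.00116

P(Brand=A) = 0.06 + 0.13 + 0.09 + 0.04 = 0.32; P(Region=South | Brand=A) = 0.13/0.32 = 0.406250.
P(Brand=B) = 0.07 + 0.11 + 0.08 + 0.01 = 0.27; P(Region=South | Brand=B) = 0.11/0.27 = 0.407407.
Difference = -0.00116.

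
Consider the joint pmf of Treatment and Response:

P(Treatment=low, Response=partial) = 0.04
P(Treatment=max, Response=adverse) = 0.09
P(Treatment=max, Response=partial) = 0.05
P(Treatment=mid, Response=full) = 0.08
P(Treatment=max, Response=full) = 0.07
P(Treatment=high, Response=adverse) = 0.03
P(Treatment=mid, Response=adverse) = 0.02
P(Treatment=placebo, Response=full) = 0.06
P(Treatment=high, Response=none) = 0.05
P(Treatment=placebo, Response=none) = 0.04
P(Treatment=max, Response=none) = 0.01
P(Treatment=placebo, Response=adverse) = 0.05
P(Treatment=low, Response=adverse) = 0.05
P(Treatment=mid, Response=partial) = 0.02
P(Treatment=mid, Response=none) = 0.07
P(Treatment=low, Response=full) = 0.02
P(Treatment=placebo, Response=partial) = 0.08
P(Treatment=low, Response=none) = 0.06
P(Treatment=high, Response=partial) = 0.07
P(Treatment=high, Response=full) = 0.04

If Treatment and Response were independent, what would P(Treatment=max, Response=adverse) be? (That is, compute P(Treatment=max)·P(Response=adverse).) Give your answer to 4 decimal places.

0.0528

P(Treatment=max) = 0.01 + 0.05 + 0.07 + 0.09 = 0.22.
P(Response=adverse) = 0.05 + 0.05 + 0.02 + 0.03 + 0.09 = 0.24.
Product: 0.22 × 0.24 = 0.0528.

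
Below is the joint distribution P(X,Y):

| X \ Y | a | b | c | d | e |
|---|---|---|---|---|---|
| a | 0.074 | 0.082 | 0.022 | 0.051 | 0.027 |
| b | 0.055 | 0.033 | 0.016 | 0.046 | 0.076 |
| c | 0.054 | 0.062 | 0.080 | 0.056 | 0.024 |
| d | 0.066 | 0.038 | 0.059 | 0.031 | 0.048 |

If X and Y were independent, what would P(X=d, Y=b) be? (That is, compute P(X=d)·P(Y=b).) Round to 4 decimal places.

P(X=d) = 0.066 + 0.038 + 0.059 + 0.031 + 0.048 = 0.242.
P(Y=b) = 0.082 + 0.033 + 0.062 + 0.038 = 0.215.
Product: 0.242 × 0.215 = 0.0520.

0.0520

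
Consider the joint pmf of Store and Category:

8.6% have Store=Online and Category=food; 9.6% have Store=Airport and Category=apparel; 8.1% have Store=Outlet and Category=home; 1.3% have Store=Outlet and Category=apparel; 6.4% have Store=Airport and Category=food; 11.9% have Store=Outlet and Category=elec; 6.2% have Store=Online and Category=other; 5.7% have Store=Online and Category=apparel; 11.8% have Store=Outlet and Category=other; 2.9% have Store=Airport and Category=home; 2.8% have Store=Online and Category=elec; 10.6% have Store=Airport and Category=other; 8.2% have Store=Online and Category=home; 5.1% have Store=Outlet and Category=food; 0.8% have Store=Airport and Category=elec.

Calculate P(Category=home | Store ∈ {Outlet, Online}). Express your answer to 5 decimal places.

0.23386

P(Store=Outlet) = 0.051 + 0.013 + 0.119 + 0.081 + 0.118 = 0.382.
P(Store=Online) = 0.086 + 0.057 + 0.028 + 0.082 + 0.062 = 0.315.
P(Store ∈ {Outlet, Online}) = 0.382 + 0.315 = 0.697; P(Category=home, Store ∈ {Outlet, Online}) = 0.081 + 0.082 = 0.163.
P(Category=home | Store ∈ {Outlet, Online}) = 0.163/0.697 = 0.23386.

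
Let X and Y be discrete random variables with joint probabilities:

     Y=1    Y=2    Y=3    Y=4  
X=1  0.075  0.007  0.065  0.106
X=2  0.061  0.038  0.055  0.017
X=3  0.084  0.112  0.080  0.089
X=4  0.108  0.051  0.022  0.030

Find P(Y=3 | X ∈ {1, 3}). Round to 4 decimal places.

P(X=1) = 0.075 + 0.007 + 0.065 + 0.106 = 0.253.
P(X=3) = 0.084 + 0.112 + 0.080 + 0.089 = 0.365.
P(X ∈ {1, 3}) = 0.253 + 0.365 = 0.618; P(Y=3, X ∈ {1, 3}) = 0.065 + 0.080 = 0.145.
P(Y=3 | X ∈ {1, 3}) = 0.145/0.618 = 0.2346.

0.2346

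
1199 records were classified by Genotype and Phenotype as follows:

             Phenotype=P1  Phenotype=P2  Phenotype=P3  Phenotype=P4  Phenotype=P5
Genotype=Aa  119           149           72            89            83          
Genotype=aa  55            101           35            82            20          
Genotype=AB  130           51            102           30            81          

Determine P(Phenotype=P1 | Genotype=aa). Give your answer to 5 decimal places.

Total with Genotype=aa: 55 + 101 + 35 + 82 + 20 = 293.
P(Phenotype=P1 | Genotype=aa) = 55/293 = 0.18771.

0.18771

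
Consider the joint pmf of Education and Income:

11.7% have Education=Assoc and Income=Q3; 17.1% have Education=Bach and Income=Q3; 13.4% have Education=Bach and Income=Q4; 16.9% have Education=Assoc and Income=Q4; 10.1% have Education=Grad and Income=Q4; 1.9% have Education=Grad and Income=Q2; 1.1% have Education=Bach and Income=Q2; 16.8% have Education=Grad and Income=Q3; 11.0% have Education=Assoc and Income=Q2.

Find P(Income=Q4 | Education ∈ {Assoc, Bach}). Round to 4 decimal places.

P(Education=Assoc) = 0.110 + 0.117 + 0.169 = 0.396.
P(Education=Bach) = 0.011 + 0.171 + 0.134 = 0.316.
P(Education ∈ {Assoc, Bach}) = 0.396 + 0.316 = 0.712; P(Income=Q4, Education ∈ {Assoc, Bach}) = 0.169 + 0.134 = 0.303.
P(Income=Q4 | Education ∈ {Assoc, Bach}) = 0.303/0.712 = 0.4256.

0.4256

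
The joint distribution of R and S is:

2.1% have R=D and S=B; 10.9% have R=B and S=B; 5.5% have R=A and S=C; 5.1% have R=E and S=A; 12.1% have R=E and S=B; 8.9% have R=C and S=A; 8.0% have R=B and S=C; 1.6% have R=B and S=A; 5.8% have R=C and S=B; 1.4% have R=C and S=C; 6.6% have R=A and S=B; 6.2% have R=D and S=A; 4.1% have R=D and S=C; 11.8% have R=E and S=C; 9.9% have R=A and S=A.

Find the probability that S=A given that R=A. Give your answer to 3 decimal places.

0.450

P(R=A) = 0.099 + 0.066 + 0.055 = 0.220.
P(S=A | R=A) = 0.099/0.220 = 0.450.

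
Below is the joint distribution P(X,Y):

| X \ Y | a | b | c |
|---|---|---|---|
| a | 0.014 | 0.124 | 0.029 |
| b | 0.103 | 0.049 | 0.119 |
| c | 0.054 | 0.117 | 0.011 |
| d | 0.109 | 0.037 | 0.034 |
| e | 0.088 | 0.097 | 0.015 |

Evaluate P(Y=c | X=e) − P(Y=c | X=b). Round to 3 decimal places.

P(X=e) = 0.088 + 0.097 + 0.015 = 0.200; P(Y=c | X=e) = 0.015/0.200 = 0.0750.
P(X=b) = 0.103 + 0.049 + 0.119 = 0.271; P(Y=c | X=b) = 0.119/0.271 = 0.4391.
Difference = -0.364.

-0.364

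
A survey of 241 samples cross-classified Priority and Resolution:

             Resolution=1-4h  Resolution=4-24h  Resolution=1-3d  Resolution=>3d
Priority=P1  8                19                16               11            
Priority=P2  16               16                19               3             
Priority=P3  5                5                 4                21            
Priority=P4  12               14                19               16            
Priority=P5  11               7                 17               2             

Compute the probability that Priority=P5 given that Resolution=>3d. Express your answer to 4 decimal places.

Total with Resolution=>3d: 11 + 3 + 21 + 16 + 2 = 53.
P(Priority=P5 | Resolution=>3d) = 2/53 = 0.0377.

0.0377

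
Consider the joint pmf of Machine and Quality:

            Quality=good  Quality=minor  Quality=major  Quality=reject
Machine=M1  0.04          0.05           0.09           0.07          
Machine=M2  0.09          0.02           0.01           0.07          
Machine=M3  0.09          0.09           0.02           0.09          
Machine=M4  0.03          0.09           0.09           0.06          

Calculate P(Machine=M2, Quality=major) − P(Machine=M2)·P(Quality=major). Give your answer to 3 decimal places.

P(Machine=M2) = 0.09 + 0.02 + 0.01 + 0.07 = 0.19.
P(Quality=major) = 0.09 + 0.01 + 0.02 + 0.09 = 0.21.
P(Machine=M2, Quality=major) − P(Machine=M2)P(Quality=major) = 0.01 − 0.19×0.21 = -0.030.

-0.030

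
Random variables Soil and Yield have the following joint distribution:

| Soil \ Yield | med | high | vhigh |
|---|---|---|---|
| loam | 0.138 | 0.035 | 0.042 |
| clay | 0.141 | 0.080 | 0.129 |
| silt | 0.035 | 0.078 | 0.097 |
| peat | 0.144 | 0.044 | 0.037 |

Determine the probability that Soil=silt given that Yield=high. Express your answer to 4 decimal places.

0.3291

P(Yield=high) = 0.035 + 0.080 + 0.078 + 0.044 = 0.237.
P(Soil=silt | Yield=high) = 0.078/0.237 = 0.3291.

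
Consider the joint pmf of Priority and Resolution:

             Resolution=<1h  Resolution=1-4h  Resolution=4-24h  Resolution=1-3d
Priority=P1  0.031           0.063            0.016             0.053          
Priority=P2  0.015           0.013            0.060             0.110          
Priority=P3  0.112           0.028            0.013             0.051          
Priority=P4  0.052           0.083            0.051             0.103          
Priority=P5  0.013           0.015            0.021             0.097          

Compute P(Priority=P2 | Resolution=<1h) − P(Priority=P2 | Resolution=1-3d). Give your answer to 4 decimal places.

-0.1984

P(Resolution=<1h) = 0.031 + 0.015 + 0.112 + 0.052 + 0.013 = 0.223; P(Priority=P2 | Resolution=<1h) = 0.015/0.223 = 0.06726.
P(Resolution=1-3d) = 0.053 + 0.110 + 0.051 + 0.103 + 0.097 = 0.414; P(Priority=P2 | Resolution=1-3d) = 0.110/0.414 = 0.26570.
Difference = -0.1984.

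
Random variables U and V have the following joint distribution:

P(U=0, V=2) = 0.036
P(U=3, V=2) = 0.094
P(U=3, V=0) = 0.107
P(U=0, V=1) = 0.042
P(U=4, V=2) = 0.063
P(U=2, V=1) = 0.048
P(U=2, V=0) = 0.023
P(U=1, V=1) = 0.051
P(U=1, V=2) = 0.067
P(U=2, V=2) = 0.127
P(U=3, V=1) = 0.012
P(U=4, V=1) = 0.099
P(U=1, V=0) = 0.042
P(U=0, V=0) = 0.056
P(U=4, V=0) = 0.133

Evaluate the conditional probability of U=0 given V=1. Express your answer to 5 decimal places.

0.16667

P(V=1) = 0.042 + 0.051 + 0.048 + 0.012 + 0.099 = 0.252.
P(U=0 | V=1) = 0.042/0.252 = 0.16667.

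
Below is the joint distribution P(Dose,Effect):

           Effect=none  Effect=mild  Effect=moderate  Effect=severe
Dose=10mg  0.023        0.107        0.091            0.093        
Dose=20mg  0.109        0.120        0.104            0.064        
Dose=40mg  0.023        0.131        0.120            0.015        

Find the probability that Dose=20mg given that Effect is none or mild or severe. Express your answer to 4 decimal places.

0.4277

P(Effect=none) = 0.023 + 0.109 + 0.023 = 0.155.
P(Effect=mild) = 0.107 + 0.120 + 0.131 = 0.358.
P(Effect=severe) = 0.093 + 0.064 + 0.015 = 0.172.
P(Effect ∈ {none, mild, severe}) = 0.155 + 0.358 + 0.172 = 0.685; P(Dose=20mg, Effect ∈ {none, mild, severe}) = 0.109 + 0.120 + 0.064 = 0.293.
P(Dose=20mg | Effect ∈ {none, mild, severe}) = 0.293/0.685 = 0.4277.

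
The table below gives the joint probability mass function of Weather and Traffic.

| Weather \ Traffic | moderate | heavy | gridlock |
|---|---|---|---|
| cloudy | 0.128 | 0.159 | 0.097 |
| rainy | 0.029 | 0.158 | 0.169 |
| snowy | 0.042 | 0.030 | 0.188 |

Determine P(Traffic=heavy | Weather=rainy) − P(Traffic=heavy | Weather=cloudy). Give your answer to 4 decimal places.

0.0298

P(Weather=rainy) = 0.029 + 0.158 + 0.169 = 0.356; P(Traffic=heavy | Weather=rainy) = 0.158/0.356 = 0.44382.
P(Weather=cloudy) = 0.128 + 0.159 + 0.097 = 0.384; P(Traffic=heavy | Weather=cloudy) = 0.159/0.384 = 0.41406.
Difference = 0.0298.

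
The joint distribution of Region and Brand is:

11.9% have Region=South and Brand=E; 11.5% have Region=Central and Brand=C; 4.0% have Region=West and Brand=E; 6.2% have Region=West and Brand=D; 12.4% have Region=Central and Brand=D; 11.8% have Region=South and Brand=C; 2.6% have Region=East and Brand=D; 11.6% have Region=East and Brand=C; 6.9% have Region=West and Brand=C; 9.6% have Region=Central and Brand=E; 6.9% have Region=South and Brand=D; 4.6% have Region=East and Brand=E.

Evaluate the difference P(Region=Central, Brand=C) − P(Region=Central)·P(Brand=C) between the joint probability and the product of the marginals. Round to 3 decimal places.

-0.025

P(Region=Central) = 0.115 + 0.124 + 0.096 = 0.335.
P(Brand=C) = 0.118 + 0.116 + 0.069 + 0.115 = 0.418.
P(Region=Central, Brand=C) − P(Region=Central)P(Brand=C) = 0.115 − 0.335×0.418 = -0.025.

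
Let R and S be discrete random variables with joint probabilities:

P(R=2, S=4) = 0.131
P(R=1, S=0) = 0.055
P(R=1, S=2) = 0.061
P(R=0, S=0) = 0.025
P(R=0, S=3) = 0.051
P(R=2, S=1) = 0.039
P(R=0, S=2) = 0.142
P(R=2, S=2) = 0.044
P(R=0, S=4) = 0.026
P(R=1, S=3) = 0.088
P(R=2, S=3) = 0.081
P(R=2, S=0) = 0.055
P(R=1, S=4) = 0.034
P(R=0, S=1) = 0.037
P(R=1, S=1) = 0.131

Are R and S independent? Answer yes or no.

no

P(R=0) = 0.281 and P(S=2) = 0.247, so their product is 0.06941, but P(R=0, S=2) = 0.142. Since these differ, R and S are not independent.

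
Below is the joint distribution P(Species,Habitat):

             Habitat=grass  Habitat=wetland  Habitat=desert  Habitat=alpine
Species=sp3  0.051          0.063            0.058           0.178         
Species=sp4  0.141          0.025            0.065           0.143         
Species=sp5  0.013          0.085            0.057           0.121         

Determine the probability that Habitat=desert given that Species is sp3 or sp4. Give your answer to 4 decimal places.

0.1699

P(Species=sp3) = 0.051 + 0.063 + 0.058 + 0.178 = 0.350.
P(Species=sp4) = 0.141 + 0.025 + 0.065 + 0.143 = 0.374.
P(Species ∈ {sp3, sp4}) = 0.350 + 0.374 = 0.724; P(Habitat=desert, Species ∈ {sp3, sp4}) = 0.058 + 0.065 = 0.123.
P(Habitat=desert | Species ∈ {sp3, sp4}) = 0.123/0.724 = 0.1699.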